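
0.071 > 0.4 False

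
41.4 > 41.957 False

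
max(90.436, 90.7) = 90.7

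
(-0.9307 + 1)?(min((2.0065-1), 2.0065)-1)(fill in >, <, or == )>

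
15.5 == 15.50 True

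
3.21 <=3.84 True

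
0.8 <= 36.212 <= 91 True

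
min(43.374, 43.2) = 43.2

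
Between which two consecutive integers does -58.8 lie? -59 and -58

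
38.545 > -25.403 True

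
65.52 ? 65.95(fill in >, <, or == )<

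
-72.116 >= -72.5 True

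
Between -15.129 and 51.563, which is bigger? 51.563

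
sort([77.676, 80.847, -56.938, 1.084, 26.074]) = [-56.938, 1.084, 26.074, 77.676, 80.847]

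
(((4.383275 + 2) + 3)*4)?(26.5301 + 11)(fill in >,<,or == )>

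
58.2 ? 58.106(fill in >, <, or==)>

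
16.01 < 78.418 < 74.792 False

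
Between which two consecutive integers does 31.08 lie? 31 and 32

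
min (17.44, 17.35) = 17.35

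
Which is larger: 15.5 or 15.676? 15.676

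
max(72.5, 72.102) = 72.5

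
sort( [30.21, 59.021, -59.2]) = [-59.2, 30.21, 59.021]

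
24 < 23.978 False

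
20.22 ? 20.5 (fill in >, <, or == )<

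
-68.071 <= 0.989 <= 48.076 True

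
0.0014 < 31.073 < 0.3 False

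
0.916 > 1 False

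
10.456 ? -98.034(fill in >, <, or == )>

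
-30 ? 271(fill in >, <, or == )<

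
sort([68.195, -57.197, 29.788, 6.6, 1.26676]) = [-57.197, 1.26676, 6.6, 29.788, 68.195]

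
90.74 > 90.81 False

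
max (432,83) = 432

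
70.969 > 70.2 True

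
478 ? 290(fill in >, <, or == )>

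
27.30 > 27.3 False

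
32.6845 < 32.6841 False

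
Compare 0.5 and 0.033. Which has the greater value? 0.5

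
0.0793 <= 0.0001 False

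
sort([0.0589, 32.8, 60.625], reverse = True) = [60.625, 32.8, 0.0589]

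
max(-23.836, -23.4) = -23.4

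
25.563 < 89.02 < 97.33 True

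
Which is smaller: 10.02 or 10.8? 10.02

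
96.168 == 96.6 False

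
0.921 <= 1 True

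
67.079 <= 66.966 False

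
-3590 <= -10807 False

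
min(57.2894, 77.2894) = 57.2894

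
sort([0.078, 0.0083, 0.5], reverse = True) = [0.5, 0.078, 0.0083]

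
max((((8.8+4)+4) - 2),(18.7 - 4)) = 14.8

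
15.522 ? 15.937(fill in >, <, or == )<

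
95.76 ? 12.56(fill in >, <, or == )>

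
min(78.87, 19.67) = 19.67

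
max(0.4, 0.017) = 0.4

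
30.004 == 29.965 False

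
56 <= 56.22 True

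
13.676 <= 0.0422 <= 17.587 False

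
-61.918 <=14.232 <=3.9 False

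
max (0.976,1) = 1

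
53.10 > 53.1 False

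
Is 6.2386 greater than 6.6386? No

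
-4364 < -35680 False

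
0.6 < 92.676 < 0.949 False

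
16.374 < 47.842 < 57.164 True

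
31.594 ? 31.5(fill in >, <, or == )>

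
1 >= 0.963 True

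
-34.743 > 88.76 False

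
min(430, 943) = 430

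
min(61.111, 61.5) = 61.111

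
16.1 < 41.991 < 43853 True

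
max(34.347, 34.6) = 34.6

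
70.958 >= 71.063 False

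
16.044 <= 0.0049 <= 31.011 False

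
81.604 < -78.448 False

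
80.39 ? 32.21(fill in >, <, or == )>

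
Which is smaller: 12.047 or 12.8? 12.047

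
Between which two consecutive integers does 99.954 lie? 99 and 100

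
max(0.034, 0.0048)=0.034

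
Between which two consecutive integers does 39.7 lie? 39 and 40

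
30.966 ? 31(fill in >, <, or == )<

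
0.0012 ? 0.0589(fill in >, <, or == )<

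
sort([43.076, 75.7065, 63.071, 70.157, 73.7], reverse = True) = [75.7065, 73.7, 70.157, 63.071, 43.076]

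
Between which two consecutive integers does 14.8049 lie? 14 and 15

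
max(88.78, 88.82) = 88.82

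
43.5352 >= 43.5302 True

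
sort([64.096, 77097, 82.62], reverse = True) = [77097, 82.62, 64.096]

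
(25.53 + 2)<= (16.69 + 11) True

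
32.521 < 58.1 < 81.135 True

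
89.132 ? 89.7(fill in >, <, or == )<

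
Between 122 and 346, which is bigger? 346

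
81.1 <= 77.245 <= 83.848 False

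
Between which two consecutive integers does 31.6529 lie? 31 and 32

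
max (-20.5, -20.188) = -20.188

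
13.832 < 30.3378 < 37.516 True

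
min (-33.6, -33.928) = -33.928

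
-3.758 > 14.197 False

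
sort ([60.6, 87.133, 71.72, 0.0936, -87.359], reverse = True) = [87.133, 71.72, 60.6, 0.0936, -87.359]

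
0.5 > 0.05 True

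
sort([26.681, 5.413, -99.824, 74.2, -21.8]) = [-99.824, -21.8, 5.413, 26.681, 74.2]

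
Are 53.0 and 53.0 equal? Yes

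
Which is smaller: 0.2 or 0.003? 0.003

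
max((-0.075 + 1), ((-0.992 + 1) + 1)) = 1.008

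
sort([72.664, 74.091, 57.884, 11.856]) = [11.856, 57.884, 72.664, 74.091]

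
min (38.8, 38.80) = 38.8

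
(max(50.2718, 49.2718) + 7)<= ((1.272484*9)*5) False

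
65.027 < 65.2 True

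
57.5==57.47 False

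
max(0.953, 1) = 1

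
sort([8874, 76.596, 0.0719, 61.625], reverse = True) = [8874, 76.596, 61.625, 0.0719]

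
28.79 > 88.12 False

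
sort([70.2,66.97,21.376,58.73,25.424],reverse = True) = [70.2,66.97,58.73,25.424,21.376]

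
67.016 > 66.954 True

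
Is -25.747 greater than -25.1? No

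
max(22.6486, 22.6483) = 22.6486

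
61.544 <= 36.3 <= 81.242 False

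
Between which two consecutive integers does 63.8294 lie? 63 and 64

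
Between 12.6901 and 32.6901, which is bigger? 32.6901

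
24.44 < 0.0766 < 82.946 False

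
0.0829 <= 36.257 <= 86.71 True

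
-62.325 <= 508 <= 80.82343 False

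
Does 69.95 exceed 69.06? Yes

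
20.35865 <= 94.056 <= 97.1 True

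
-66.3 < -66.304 False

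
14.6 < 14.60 False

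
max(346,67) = 346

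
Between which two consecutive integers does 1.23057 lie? 1 and 2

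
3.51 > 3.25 True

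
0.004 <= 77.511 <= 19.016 False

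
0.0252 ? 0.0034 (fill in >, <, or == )>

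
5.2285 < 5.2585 True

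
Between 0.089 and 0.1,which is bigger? 0.1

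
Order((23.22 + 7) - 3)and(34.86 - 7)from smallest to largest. ((23.22 + 7) - 3), (34.86 - 7)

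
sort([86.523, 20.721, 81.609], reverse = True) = [86.523, 81.609, 20.721]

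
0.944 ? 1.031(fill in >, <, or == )<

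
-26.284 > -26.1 False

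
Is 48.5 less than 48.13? No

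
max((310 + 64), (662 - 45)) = 617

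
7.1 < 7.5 True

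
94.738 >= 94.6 True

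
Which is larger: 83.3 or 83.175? 83.3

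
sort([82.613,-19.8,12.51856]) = [-19.8,12.51856,82.613]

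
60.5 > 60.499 True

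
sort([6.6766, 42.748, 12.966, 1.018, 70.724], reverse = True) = [70.724, 42.748, 12.966, 6.6766, 1.018]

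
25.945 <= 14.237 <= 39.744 False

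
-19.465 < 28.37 True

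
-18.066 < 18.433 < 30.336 True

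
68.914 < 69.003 True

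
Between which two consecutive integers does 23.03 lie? 23 and 24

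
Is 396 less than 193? No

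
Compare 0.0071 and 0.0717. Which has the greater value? 0.0717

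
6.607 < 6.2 False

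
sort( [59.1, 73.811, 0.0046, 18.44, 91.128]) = [0.0046, 18.44, 59.1, 73.811, 91.128]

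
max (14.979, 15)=15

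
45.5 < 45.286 False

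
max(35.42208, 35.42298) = 35.42298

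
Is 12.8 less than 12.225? No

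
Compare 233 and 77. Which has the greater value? 233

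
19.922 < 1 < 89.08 False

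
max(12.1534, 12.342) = 12.342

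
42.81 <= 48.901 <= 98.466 True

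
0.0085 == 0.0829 False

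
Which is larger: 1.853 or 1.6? 1.853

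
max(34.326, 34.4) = 34.4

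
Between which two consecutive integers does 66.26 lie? 66 and 67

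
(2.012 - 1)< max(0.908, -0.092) False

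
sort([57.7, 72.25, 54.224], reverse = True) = [72.25, 57.7, 54.224]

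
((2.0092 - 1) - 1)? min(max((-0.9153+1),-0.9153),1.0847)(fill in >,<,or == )<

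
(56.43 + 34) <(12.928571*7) True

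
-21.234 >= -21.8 True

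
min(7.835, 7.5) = 7.5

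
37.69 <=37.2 False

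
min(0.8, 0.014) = 0.014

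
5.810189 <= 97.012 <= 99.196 True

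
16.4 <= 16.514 True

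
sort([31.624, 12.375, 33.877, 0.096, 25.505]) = [0.096, 12.375, 25.505, 31.624, 33.877]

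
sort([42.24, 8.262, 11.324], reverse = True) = [42.24, 11.324, 8.262]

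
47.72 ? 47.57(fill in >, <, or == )>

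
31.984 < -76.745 False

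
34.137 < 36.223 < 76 True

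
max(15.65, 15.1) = 15.65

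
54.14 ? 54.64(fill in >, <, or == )<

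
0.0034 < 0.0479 True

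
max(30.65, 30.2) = 30.65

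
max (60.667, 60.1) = 60.667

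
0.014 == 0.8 False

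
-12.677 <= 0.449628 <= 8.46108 True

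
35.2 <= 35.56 True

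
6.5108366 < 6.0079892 False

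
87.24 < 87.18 False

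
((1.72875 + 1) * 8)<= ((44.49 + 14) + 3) True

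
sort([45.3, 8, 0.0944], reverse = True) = [45.3, 8, 0.0944]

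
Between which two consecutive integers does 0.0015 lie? 0 and 1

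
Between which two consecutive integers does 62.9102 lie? 62 and 63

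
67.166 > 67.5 False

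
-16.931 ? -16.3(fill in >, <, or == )<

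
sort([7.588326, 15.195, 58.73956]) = [7.588326, 15.195, 58.73956]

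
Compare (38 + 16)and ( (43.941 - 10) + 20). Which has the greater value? (38 + 16)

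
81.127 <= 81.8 True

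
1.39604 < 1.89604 True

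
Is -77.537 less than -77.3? Yes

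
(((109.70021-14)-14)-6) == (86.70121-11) False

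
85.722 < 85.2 False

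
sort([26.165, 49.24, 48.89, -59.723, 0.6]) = [-59.723, 0.6, 26.165, 48.89, 49.24]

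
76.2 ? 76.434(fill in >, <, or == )<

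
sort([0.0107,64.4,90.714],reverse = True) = [90.714,64.4,0.0107]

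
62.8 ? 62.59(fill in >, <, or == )>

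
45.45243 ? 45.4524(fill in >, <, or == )>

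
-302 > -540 True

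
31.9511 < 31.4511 False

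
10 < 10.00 False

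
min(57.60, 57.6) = 57.60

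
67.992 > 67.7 True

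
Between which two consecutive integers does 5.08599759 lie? 5 and 6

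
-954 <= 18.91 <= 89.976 True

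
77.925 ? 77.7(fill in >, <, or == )>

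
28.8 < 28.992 True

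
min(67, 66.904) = 66.904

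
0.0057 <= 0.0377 True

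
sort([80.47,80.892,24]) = [24,80.47,80.892]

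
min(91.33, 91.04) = 91.04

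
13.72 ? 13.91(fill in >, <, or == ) <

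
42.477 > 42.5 False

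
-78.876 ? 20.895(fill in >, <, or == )<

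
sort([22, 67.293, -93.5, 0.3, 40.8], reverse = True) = [67.293, 40.8, 22, 0.3, -93.5]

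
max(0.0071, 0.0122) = 0.0122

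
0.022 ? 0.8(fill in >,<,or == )<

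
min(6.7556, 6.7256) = 6.7256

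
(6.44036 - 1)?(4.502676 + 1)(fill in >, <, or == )<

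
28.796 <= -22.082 False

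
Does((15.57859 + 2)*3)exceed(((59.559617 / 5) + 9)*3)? No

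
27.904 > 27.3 True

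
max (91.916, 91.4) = 91.916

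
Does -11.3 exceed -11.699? Yes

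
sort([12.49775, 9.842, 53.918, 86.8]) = [9.842, 12.49775, 53.918, 86.8]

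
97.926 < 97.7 False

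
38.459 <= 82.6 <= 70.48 False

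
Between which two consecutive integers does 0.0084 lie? 0 and 1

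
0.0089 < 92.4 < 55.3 False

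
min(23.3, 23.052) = 23.052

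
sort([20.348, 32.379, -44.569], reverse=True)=[32.379, 20.348, -44.569]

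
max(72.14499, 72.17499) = 72.17499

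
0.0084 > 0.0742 False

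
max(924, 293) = 924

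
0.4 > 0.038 True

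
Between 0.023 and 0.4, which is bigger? 0.4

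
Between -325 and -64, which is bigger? -64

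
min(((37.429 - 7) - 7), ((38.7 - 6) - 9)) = 23.429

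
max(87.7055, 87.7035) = 87.7055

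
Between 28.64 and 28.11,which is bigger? 28.64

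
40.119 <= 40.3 True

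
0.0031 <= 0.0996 True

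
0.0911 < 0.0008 False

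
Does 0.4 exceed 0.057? Yes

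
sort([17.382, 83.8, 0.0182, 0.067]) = [0.0182, 0.067, 17.382, 83.8]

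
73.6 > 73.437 True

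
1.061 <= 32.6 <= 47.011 True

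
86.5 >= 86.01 True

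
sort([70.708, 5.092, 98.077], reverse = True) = [98.077, 70.708, 5.092]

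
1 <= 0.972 False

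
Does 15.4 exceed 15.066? Yes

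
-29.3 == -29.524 False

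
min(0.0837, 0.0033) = 0.0033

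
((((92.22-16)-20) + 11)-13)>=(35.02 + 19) True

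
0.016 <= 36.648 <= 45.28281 True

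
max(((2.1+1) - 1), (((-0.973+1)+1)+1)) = 2.1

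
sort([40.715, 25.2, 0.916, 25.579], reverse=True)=[40.715, 25.579, 25.2, 0.916]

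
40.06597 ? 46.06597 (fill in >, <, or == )<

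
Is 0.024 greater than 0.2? No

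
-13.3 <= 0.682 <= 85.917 True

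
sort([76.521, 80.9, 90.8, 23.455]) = [23.455, 76.521, 80.9, 90.8]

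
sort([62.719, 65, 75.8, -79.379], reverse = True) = [75.8, 65, 62.719, -79.379]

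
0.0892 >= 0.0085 True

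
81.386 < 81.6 True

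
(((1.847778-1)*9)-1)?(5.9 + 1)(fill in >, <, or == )<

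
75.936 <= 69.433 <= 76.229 False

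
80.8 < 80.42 False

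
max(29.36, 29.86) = 29.86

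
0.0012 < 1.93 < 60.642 True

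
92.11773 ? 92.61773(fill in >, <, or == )<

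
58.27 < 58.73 True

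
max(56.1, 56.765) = 56.765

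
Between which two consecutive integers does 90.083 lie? 90 and 91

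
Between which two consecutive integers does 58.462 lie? 58 and 59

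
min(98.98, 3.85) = 3.85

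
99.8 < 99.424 False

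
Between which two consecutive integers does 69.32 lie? 69 and 70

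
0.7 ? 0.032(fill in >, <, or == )>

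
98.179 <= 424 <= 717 True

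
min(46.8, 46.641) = 46.641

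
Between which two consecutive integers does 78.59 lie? 78 and 79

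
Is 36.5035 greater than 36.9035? No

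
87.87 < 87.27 False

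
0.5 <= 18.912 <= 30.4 True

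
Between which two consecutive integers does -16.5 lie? -17 and -16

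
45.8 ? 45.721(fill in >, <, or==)>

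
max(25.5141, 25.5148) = 25.5148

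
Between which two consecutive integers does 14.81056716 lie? 14 and 15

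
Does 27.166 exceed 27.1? Yes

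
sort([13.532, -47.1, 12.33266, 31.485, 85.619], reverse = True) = [85.619, 31.485, 13.532, 12.33266, -47.1]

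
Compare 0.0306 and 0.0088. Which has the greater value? 0.0306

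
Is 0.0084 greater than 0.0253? No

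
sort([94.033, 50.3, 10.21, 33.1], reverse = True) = [94.033, 50.3, 33.1, 10.21]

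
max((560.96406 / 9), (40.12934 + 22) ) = 62.32934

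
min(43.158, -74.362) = -74.362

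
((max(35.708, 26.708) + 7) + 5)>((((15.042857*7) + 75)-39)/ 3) True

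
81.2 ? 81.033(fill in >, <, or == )>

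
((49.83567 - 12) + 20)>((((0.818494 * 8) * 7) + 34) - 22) True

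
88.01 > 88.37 False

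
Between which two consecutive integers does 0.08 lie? 0 and 1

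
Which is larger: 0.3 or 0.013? 0.3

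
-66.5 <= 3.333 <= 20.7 True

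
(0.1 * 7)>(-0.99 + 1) True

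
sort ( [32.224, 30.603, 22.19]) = [22.19, 30.603, 32.224]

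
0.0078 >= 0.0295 False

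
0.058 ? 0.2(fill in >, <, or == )<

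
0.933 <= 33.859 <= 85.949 True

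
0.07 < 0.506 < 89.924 True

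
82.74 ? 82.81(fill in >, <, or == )<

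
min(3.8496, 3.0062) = 3.0062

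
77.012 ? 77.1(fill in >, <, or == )<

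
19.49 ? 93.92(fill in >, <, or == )<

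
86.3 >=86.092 True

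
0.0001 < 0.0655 True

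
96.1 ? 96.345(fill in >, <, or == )<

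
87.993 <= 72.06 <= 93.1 False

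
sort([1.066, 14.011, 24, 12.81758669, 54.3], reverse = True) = [54.3, 24, 14.011, 12.81758669, 1.066]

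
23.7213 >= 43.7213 False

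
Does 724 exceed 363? Yes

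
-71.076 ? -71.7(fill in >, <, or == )>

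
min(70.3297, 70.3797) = 70.3297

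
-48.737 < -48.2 True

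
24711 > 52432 False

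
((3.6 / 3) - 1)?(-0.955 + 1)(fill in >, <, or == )>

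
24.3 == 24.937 False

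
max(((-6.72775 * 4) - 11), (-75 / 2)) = -37.5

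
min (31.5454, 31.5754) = 31.5454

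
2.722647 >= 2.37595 True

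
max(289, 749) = 749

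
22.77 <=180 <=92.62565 False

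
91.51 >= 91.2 True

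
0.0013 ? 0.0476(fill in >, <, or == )<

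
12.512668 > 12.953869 False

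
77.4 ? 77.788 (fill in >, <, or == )<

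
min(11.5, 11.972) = 11.5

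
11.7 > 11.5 True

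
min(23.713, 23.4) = 23.4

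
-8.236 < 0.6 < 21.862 True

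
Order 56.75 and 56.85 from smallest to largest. 56.75, 56.85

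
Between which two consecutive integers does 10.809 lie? 10 and 11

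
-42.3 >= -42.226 False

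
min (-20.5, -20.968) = -20.968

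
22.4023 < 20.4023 False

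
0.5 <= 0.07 False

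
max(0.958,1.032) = 1.032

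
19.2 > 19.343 False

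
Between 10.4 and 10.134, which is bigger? 10.4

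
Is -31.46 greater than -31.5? Yes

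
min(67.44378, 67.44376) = 67.44376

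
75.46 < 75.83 True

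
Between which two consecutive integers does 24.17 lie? 24 and 25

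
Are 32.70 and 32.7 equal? Yes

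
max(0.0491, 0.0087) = 0.0491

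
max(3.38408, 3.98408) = 3.98408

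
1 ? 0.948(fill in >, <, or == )>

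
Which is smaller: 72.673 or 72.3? 72.3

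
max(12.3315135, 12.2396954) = 12.3315135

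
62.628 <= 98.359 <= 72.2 False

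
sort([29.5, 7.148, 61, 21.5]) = [7.148, 21.5, 29.5, 61]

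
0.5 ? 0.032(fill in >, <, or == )>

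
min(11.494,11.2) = 11.2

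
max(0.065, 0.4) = 0.4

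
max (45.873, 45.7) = 45.873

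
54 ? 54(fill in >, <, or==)==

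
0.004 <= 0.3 True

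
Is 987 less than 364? No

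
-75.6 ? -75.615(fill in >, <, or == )>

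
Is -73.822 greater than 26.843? No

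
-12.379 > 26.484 False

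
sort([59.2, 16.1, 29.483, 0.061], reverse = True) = [59.2, 29.483, 16.1, 0.061]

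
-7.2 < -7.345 False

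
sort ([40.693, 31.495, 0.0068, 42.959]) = [0.0068, 31.495, 40.693, 42.959]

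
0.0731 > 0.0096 True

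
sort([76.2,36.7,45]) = [36.7,45,76.2]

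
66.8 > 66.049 True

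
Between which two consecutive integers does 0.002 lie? 0 and 1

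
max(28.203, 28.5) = 28.5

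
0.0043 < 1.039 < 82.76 True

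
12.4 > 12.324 True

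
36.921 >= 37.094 False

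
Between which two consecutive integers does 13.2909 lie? 13 and 14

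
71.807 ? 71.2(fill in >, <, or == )>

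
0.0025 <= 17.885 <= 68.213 True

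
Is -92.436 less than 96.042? Yes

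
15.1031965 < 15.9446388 True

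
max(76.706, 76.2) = 76.706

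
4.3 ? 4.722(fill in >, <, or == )<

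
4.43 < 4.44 True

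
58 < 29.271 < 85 False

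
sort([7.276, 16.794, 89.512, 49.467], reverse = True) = [89.512, 49.467, 16.794, 7.276]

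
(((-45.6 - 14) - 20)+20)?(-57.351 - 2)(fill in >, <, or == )<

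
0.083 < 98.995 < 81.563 False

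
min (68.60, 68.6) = 68.60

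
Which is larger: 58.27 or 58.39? 58.39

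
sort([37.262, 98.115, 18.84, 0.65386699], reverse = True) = [98.115, 37.262, 18.84, 0.65386699]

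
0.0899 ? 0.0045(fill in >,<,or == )>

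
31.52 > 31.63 False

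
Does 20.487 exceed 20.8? No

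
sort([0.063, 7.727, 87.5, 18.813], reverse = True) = [87.5, 18.813, 7.727, 0.063]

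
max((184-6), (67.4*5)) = 337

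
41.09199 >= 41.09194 True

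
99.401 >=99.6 False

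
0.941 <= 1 True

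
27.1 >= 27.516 False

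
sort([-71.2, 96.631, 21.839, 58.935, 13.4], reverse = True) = [96.631, 58.935, 21.839, 13.4, -71.2]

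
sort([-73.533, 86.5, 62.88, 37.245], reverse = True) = [86.5, 62.88, 37.245, -73.533]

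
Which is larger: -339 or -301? -301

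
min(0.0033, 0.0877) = 0.0033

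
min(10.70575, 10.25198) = 10.25198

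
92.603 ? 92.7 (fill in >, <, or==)<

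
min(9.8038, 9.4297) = 9.4297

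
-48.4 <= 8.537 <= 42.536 True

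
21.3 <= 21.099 False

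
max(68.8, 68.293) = 68.8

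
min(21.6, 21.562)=21.562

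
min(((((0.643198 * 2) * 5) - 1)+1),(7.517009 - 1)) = 6.43198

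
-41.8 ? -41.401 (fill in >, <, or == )<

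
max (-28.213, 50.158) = 50.158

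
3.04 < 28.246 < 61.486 True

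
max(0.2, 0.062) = 0.2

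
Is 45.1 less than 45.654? Yes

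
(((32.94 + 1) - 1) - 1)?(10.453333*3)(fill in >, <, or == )>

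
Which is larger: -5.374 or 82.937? 82.937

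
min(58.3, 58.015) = 58.015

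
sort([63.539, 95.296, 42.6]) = [42.6, 63.539, 95.296]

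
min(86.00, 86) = 86.00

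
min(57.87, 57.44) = 57.44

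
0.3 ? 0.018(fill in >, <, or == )>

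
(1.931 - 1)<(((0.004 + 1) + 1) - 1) True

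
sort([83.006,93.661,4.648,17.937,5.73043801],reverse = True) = [93.661,83.006,17.937,5.73043801,4.648]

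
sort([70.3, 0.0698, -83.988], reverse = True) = [70.3, 0.0698, -83.988]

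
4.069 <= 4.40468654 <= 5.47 True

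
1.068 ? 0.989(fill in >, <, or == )>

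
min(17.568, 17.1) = 17.1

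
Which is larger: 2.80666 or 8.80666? 8.80666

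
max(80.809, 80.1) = 80.809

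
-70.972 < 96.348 True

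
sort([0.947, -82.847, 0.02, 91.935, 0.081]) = [-82.847, 0.02, 0.081, 0.947, 91.935]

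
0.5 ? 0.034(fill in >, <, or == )>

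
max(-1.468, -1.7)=-1.468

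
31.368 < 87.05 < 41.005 False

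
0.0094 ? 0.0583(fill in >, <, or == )<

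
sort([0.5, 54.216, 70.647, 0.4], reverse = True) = [70.647, 54.216, 0.5, 0.4]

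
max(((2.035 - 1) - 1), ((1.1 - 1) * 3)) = 0.3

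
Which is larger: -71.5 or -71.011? -71.011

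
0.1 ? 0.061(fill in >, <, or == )>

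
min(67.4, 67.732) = 67.4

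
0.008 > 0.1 False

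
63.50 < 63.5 False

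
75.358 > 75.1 True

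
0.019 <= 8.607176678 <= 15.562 True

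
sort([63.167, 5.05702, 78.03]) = [5.05702, 63.167, 78.03]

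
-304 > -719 True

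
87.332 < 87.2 False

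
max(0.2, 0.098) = 0.2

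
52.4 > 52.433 False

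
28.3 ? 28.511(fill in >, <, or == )<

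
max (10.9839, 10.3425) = 10.9839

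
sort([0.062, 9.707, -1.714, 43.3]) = [-1.714, 0.062, 9.707, 43.3]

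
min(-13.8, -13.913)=-13.913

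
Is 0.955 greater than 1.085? No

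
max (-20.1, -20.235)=-20.1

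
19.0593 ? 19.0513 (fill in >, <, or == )>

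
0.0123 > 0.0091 True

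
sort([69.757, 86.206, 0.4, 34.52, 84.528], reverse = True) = [86.206, 84.528, 69.757, 34.52, 0.4]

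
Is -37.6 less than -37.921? No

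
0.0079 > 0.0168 False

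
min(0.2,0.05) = 0.05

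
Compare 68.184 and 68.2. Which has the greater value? 68.2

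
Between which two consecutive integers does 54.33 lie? 54 and 55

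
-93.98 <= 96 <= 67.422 False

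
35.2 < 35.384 True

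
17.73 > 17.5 True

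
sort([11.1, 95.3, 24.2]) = [11.1, 24.2, 95.3]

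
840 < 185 False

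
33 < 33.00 False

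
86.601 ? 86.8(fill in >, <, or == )<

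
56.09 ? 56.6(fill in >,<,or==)<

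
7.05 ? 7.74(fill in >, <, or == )<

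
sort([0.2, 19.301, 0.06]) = [0.06, 0.2, 19.301]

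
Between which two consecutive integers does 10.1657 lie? 10 and 11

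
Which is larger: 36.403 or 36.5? 36.5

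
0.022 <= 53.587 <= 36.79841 False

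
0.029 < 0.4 True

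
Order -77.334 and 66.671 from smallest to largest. -77.334,66.671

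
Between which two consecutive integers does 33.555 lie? 33 and 34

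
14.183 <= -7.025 False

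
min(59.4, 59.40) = 59.4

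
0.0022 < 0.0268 True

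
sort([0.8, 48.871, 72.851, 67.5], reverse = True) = [72.851, 67.5, 48.871, 0.8]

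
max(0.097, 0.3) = 0.3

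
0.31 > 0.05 True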